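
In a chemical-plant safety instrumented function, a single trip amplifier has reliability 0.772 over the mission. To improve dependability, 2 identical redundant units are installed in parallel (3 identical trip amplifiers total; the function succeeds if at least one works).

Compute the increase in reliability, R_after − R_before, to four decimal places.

0.2161

R_before = 0.772
R_after = 1 − (1 − 0.772)^3 = 0.9881
ΔR = 0.9881 − 0.772 = 0.2161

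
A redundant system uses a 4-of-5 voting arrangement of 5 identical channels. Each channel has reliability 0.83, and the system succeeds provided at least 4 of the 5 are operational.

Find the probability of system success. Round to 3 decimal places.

R = Σ_{i=4}^{5} C(5,i) p^i (1−p)^{5−i} with p = 0.83
C(5,4)·0.83^4·0.17^1 = 0.40340
C(5,5)·0.83^5·0.17^0 = 0.39390
Sum = 0.797

0.797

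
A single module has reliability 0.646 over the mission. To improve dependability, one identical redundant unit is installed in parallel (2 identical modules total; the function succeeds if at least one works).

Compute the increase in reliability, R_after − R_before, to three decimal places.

0.229

R_before = 0.646
R_after = 1 − (1 − 0.646)^2 = 0.875
ΔR = 0.875 − 0.646 = 0.229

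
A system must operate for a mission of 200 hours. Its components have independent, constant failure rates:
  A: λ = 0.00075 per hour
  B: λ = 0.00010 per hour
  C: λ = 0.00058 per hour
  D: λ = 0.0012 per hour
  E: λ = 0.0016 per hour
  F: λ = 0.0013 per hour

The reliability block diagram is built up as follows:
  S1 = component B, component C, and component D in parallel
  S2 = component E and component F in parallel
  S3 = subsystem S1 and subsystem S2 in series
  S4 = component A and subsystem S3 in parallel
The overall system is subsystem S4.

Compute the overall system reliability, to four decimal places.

0.9912

R(A) = exp(−0.00075 × 200) = 0.860708
R(B) = exp(−0.00010 × 200) = 0.980199
R(C) = exp(−0.00058 × 200) = 0.890475
R(D) = exp(−0.0012 × 200) = 0.786628
R(E) = exp(−0.0016 × 200) = 0.726149
R(F) = exp(−0.0013 × 200) = 0.771052
Parallel (B, C, and D): 1 − (1 − 0.980199)(1 − 0.890475)(1 − 0.786628) = 0.999537
Parallel (E and F): 1 − (1 − 0.726149)(1 − 0.771052) = 0.937302
Series ([0.999537] and [0.937302]): 0.999537 × 0.937302 = 0.936868
Parallel (A and [0.936868]): 1 − (1 − 0.860708)(1 − 0.936868) = 0.9912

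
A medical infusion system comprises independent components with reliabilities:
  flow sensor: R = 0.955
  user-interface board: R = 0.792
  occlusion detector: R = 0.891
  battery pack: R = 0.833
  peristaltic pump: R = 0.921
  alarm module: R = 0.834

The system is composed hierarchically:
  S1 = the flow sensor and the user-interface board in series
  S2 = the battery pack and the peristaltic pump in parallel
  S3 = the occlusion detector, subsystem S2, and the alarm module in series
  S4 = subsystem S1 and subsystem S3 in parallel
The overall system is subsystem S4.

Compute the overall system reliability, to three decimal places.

0.935

Series (flow sensor and user-interface board): 0.95500 × 0.79200 = 0.75636
Parallel (battery pack and peristaltic pump): 1 − (1 − 0.83300)(1 − 0.92100) = 0.98681
Series (occlusion detector, [0.98681], and alarm module): 0.89100 × 0.98681 × 0.83400 = 0.73329
Parallel ([0.75636] and [0.73329]): 1 − (1 − 0.75636)(1 − 0.73329) = 0.935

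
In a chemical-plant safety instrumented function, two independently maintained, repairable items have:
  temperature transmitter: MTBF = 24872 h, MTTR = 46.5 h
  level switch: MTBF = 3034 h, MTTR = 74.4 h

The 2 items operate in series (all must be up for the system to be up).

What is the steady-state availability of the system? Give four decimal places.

A(temperature transmitter) = MTBF/(MTBF+MTTR) = 24872/(24872+46.5) = 0.998134
A(level switch) = MTBF/(MTBF+MTTR) = 3034/(3034+74.4) = 0.976065
Series availability: 0.998134 × 0.976065 = 0.9742

0.9742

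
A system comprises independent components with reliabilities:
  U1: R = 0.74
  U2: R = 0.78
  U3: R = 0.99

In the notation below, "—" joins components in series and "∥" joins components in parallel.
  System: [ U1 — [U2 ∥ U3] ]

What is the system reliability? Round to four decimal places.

Parallel (U2 and U3): 1 − (1 − 0.780000)(1 − 0.990000) = 0.997800
Series (U1 and [0.997800]): 0.740000 × 0.997800 = 0.7384

0.7384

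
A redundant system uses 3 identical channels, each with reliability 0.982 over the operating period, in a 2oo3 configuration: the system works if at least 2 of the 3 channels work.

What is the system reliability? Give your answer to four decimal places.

0.9990

R = Σ_{i=2}^{3} C(3,i) p^i (1−p)^{3−i} with p = 0.982
C(3,2)·0.982^2·0.018^1 = 0.052073
C(3,3)·0.982^3·0.018^0 = 0.946966
Sum = 0.9990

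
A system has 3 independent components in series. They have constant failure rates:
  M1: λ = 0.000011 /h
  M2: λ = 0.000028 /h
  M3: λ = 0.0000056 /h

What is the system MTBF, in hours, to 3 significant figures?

Series of exponential components: λ_sys = Σ λ_i
λ_sys = 0.000011 + 0.000028 + 0.0000056 = 4.4600e-05 /h
MTBF = 1 / λ_sys = 22400 h

22400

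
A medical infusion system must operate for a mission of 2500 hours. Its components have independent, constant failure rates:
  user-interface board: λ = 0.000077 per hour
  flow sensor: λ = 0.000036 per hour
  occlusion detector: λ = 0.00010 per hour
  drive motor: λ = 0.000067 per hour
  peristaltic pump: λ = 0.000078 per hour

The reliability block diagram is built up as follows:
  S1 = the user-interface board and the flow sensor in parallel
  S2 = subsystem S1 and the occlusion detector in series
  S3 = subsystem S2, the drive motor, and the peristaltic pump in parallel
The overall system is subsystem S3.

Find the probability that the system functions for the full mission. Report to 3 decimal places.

R(user-interface board) = exp(−0.000077 × 2500) = 0.82489
R(flow sensor) = exp(−0.000036 × 2500) = 0.91393
R(occlusion detector) = exp(−0.00010 × 2500) = 0.77880
R(drive motor) = exp(−0.000067 × 2500) = 0.84578
R(peristaltic pump) = exp(−0.000078 × 2500) = 0.82283
Parallel (user-interface board and flow sensor): 1 − (1 − 0.82489)(1 − 0.91393) = 0.98493
Series ([0.98493] and occlusion detector): 0.98493 × 0.77880 = 0.76706
Parallel ([0.76706], drive motor, and peristaltic pump): 1 − (1 − 0.76706)(1 − 0.84578)(1 − 0.82283) = 0.994

0.994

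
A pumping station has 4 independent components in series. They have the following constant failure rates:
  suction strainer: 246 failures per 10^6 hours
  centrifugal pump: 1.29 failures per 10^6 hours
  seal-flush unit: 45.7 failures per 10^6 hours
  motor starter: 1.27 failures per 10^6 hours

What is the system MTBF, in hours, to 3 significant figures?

Series of exponential components: λ_sys = Σ λ_i
λ_sys = 0.000246 + 0.00000129 + 0.0000457 + 0.00000127 = 2.9426e-04 /h
MTBF = 1 / λ_sys = 3400 h

3400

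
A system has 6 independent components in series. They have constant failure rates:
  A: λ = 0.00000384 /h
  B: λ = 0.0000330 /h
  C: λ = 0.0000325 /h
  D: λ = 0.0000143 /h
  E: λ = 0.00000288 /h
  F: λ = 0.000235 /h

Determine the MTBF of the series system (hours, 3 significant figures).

3110

Series of exponential components: λ_sys = Σ λ_i
λ_sys = 0.00000384 + 0.0000330 + 0.0000325 + 0.0000143 + 0.00000288 + 0.000235 = 3.2152e-04 /h
MTBF = 1 / λ_sys = 3110 h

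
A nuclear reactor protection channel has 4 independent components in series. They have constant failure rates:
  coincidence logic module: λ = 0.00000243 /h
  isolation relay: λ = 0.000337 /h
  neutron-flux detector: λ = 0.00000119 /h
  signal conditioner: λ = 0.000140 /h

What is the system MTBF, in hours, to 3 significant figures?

Series of exponential components: λ_sys = Σ λ_i
λ_sys = 0.00000243 + 0.000337 + 0.00000119 + 0.000140 = 4.8062e-04 /h
MTBF = 1 / λ_sys = 2080 h

2080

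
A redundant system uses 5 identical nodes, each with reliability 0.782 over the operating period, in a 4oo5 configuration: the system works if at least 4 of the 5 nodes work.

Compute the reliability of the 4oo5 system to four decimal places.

0.7001

R = Σ_{i=4}^{5} C(5,i) p^i (1−p)^{5−i} with p = 0.782
C(5,4)·0.782^4·0.218^1 = 0.407618
C(5,5)·0.782^5·0.218^0 = 0.292438
Sum = 0.7001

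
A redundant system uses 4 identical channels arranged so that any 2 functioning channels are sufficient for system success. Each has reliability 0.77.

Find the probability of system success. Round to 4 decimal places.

0.9597

R = Σ_{i=2}^{4} C(4,i) p^i (1−p)^{4−i} with p = 0.77
C(4,2)·0.77^2·0.23^2 = 0.188186
C(4,3)·0.77^3·0.23^1 = 0.420010
C(4,4)·0.77^4·0.23^0 = 0.351530
Sum = 0.9597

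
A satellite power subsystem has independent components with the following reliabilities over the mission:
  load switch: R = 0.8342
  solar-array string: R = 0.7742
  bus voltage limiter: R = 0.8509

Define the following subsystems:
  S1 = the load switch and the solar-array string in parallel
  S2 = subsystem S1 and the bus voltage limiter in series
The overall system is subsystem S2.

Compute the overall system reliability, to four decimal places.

Parallel (load switch and solar-array string): 1 − (1 − 0.834200)(1 − 0.774200) = 0.962562
Series ([0.962562] and bus voltage limiter): 0.962562 × 0.850900 = 0.8190

0.8190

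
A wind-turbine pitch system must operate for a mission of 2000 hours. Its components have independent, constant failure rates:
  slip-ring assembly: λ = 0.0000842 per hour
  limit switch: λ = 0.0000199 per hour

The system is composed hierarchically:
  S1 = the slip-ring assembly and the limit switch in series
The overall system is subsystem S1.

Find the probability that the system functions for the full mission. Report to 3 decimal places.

R(slip-ring assembly) = exp(−0.0000842 × 2000) = 0.84502
R(limit switch) = exp(−0.0000199 × 2000) = 0.96098
Series (slip-ring assembly and limit switch): 0.84502 × 0.96098 = 0.812

0.812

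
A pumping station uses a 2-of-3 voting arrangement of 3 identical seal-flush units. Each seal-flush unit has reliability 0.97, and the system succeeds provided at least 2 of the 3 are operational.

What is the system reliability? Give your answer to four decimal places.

R = Σ_{i=2}^{3} C(3,i) p^i (1−p)^{3−i} with p = 0.97
C(3,2)·0.97^2·0.03^1 = 0.084681
C(3,3)·0.97^3·0.03^0 = 0.912673
Sum = 0.9974

0.9974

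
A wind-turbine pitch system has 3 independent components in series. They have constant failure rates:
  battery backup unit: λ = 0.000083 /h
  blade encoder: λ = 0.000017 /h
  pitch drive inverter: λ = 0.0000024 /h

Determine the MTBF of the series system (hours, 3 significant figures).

Series of exponential components: λ_sys = Σ λ_i
λ_sys = 0.000083 + 0.000017 + 0.0000024 = 1.0240e-04 /h
MTBF = 1 / λ_sys = 9770 h

9770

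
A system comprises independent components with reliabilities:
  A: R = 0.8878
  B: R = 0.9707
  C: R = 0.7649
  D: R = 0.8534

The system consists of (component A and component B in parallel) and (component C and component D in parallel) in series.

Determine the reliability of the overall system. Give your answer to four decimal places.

Parallel (A and B): 1 − (1 − 0.887800)(1 − 0.970700) = 0.996713
Parallel (C and D): 1 − (1 − 0.764900)(1 − 0.853400) = 0.965534
Series ([0.996713] and [0.965534]): 0.996713 × 0.965534 = 0.9624

0.9624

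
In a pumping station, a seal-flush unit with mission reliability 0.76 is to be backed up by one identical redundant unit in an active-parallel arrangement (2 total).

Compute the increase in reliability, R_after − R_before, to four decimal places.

R_before = 0.76
R_after = 1 − (1 − 0.76)^2 = 0.9424
ΔR = 0.9424 − 0.76 = 0.1824

0.1824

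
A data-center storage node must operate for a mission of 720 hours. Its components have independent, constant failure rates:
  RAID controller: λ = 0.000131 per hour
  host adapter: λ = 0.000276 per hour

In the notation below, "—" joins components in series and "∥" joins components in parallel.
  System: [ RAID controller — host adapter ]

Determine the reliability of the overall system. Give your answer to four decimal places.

R(RAID controller) = exp(−0.000131 × 720) = 0.909992
R(host adapter) = exp(−0.000276 × 720) = 0.819779
Series (RAID controller and host adapter): 0.909992 × 0.819779 = 0.7460

0.7460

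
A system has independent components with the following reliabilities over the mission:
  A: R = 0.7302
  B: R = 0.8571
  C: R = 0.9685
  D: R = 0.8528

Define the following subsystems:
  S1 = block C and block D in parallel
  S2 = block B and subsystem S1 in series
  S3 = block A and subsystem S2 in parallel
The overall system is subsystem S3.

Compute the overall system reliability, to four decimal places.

0.9604

Parallel (C and D): 1 − (1 − 0.968500)(1 − 0.852800) = 0.995363
Series (B and [0.995363]): 0.857100 × 0.995363 = 0.853126
Parallel (A and [0.853126]): 1 − (1 − 0.730200)(1 − 0.853126) = 0.9604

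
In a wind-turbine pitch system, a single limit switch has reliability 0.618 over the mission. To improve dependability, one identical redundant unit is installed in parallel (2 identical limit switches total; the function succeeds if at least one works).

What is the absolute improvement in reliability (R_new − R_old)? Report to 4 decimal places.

R_before = 0.618
R_after = 1 − (1 − 0.618)^2 = 0.8541
ΔR = 0.8541 − 0.618 = 0.2361

0.2361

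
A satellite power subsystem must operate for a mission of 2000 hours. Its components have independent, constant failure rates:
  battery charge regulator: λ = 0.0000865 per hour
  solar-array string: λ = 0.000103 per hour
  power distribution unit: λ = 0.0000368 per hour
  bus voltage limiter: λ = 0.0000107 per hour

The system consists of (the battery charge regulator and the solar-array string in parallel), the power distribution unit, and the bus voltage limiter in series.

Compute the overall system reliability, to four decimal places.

0.8825

R(battery charge regulator) = exp(−0.0000865 × 2000) = 0.841138
R(solar-array string) = exp(−0.000103 × 2000) = 0.813833
R(power distribution unit) = exp(−0.0000368 × 2000) = 0.929043
R(bus voltage limiter) = exp(−0.0000107 × 2000) = 0.978827
Parallel (battery charge regulator and solar-array string): 1 − (1 − 0.841138)(1 − 0.813833) = 0.970425
Series ([0.970425], power distribution unit, and bus voltage limiter): 0.970425 × 0.929043 × 0.978827 = 0.8825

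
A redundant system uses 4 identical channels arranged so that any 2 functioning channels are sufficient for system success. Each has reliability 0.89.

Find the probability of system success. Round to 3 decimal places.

0.995

R = Σ_{i=2}^{4} C(4,i) p^i (1−p)^{4−i} with p = 0.89
C(4,2)·0.89^2·0.11^2 = 0.05751
C(4,3)·0.89^3·0.11^1 = 0.31019
C(4,4)·0.89^4·0.11^0 = 0.62742
Sum = 0.995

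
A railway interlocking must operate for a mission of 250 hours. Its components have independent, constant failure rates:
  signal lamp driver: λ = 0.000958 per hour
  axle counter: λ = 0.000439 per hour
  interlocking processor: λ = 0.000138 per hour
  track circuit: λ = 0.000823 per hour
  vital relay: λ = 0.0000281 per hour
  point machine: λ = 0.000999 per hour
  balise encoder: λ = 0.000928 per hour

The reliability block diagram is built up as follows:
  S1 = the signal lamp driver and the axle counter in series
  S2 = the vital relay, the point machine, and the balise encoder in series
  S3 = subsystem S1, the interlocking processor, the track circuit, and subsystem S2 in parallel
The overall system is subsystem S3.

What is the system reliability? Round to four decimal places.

R(signal lamp driver) = exp(−0.000958 × 250) = 0.787021
R(axle counter) = exp(−0.000439 × 250) = 0.896058
R(interlocking processor) = exp(−0.000138 × 250) = 0.966088
R(track circuit) = exp(−0.000823 × 250) = 0.814037
R(vital relay) = exp(−0.0000281 × 250) = 0.993000
R(point machine) = exp(−0.000999 × 250) = 0.778996
R(balise encoder) = exp(−0.000928 × 250) = 0.792946
Series (signal lamp driver and axle counter): 0.787021 × 0.896058 = 0.705216
Series (vital relay, point machine, and balise encoder): 0.993000 × 0.778996 × 0.792946 = 0.613378
Parallel ([0.705216], interlocking processor, track circuit, and [0.613378]): 1 − (1 − 0.705216)(1 − 0.966088)(1 − 0.814037)(1 − 0.613378) = 0.9993

0.9993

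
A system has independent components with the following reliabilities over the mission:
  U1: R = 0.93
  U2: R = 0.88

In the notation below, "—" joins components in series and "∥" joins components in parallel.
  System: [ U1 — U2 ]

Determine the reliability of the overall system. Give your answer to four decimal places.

Series (U1 and U2): 0.930000 × 0.880000 = 0.8184

0.8184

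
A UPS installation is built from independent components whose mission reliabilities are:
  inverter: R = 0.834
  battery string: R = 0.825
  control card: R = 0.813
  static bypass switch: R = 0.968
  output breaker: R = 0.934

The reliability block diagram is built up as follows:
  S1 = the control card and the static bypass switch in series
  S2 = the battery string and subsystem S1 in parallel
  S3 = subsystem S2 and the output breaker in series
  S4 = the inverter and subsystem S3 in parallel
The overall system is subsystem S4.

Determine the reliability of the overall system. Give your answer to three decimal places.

Series (control card and static bypass switch): 0.81300 × 0.96800 = 0.78698
Parallel (battery string and [0.78698]): 1 − (1 − 0.82500)(1 − 0.78698) = 0.96272
Series ([0.96272] and output breaker): 0.96272 × 0.93400 = 0.89918
Parallel (inverter and [0.89918]): 1 − (1 − 0.83400)(1 − 0.89918) = 0.983

0.983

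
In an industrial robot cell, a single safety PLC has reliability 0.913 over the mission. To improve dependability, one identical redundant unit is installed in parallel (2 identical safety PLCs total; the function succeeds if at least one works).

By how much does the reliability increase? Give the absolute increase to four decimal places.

R_before = 0.913
R_after = 1 − (1 − 0.913)^2 = 0.9924
ΔR = 0.9924 − 0.913 = 0.0794

0.0794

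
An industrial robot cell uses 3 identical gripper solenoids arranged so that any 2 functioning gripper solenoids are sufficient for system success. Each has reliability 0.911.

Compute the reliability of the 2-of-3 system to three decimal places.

0.978

R = Σ_{i=2}^{3} C(3,i) p^i (1−p)^{3−i} with p = 0.911
C(3,2)·0.911^2·0.089^1 = 0.22159
C(3,3)·0.911^3·0.089^0 = 0.75606
Sum = 0.978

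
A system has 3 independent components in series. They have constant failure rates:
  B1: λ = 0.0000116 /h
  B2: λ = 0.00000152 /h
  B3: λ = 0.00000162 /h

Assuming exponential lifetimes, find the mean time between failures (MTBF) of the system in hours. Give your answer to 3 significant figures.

Series of exponential components: λ_sys = Σ λ_i
λ_sys = 0.0000116 + 0.00000152 + 0.00000162 = 1.4740e-05 /h
MTBF = 1 / λ_sys = 67800 h

67800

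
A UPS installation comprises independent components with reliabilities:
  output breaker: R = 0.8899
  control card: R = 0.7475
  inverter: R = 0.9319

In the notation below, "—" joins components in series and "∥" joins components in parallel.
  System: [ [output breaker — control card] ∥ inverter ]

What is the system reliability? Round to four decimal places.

Series (output breaker and control card): 0.889900 × 0.747500 = 0.665200
Parallel ([0.665200] and inverter): 1 − (1 − 0.665200)(1 − 0.931900) = 0.9772

0.9772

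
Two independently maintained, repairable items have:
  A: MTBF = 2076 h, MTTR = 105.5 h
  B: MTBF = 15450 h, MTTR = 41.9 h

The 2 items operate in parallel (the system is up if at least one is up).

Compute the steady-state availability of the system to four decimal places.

0.9999

A(A) = MTBF/(MTBF+MTTR) = 2076/(2076+105.5) = 0.951639
A(B) = MTBF/(MTBF+MTTR) = 15450/(15450+41.9) = 0.997295
Parallel availability: 1 − (1 − 0.951639)(1 − 0.997295) = 0.9999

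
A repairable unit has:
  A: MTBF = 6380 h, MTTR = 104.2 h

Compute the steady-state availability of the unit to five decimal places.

A(A) = MTBF/(MTBF+MTTR) = 6380/(6380+104.2) = 0.98393

0.98393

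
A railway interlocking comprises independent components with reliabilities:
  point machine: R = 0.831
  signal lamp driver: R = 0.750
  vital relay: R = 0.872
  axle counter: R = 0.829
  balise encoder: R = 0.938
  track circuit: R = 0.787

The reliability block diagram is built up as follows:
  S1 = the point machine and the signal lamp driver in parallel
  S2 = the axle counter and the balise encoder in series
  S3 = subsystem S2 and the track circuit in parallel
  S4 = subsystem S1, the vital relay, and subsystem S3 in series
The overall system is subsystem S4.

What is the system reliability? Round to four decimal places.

0.7956

Parallel (point machine and signal lamp driver): 1 − (1 − 0.831000)(1 − 0.750000) = 0.957750
Series (axle counter and balise encoder): 0.829000 × 0.938000 = 0.777602
Parallel ([0.777602] and track circuit): 1 − (1 − 0.777602)(1 − 0.787000) = 0.952629
Series ([0.957750], vital relay, and [0.952629]): 0.957750 × 0.872000 × 0.952629 = 0.7956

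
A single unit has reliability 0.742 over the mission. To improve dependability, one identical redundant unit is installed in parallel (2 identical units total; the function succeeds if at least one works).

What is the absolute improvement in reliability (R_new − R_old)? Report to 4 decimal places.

0.1914

R_before = 0.742
R_after = 1 − (1 − 0.742)^2 = 0.9334
ΔR = 0.9334 − 0.742 = 0.1914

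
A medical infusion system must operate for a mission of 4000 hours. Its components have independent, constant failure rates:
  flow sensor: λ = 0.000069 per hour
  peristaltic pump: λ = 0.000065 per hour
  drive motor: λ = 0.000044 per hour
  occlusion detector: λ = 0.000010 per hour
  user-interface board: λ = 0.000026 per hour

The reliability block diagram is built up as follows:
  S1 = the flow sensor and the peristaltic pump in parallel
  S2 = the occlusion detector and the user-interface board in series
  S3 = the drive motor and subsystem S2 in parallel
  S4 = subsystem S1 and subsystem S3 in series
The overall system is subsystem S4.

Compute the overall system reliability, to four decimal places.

0.9243

R(flow sensor) = exp(−0.000069 × 4000) = 0.758813
R(peristaltic pump) = exp(−0.000065 × 4000) = 0.771052
R(drive motor) = exp(−0.000044 × 4000) = 0.838618
R(occlusion detector) = exp(−0.000010 × 4000) = 0.960789
R(user-interface board) = exp(−0.000026 × 4000) = 0.901225
Parallel (flow sensor and peristaltic pump): 1 − (1 − 0.758813)(1 − 0.771052) = 0.944781
Series (occlusion detector and user-interface board): 0.960789 × 0.901225 = 0.865887
Parallel (drive motor and [0.865887]): 1 − (1 − 0.838618)(1 − 0.865887) = 0.978357
Series ([0.944781] and [0.978357]): 0.944781 × 0.978357 = 0.9243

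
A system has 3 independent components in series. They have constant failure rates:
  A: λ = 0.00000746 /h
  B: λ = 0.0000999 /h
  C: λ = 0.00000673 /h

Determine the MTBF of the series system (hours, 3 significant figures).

8770

Series of exponential components: λ_sys = Σ λ_i
λ_sys = 0.00000746 + 0.0000999 + 0.00000673 = 1.1409e-04 /h
MTBF = 1 / λ_sys = 8770 h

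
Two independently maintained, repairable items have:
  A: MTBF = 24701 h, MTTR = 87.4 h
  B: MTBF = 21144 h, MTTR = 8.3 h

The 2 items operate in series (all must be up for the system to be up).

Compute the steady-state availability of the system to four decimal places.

A(A) = MTBF/(MTBF+MTTR) = 24701/(24701+87.4) = 0.996474
A(B) = MTBF/(MTBF+MTTR) = 21144/(21144+8.3) = 0.999608
Series availability: 0.996474 × 0.999608 = 0.9961

0.9961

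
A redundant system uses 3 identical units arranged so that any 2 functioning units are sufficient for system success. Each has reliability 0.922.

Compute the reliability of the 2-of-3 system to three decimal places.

R = Σ_{i=2}^{3} C(3,i) p^i (1−p)^{3−i} with p = 0.922
C(3,2)·0.922^2·0.078^1 = 0.19892
C(3,3)·0.922^3·0.078^0 = 0.78378
Sum = 0.983

0.983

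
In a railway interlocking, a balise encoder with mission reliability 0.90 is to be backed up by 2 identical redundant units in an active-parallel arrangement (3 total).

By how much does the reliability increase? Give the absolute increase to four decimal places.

R_before = 0.90
R_after = 1 − (1 − 0.90)^3 = 0.9990
ΔR = 0.9990 − 0.90 = 0.0990

0.0990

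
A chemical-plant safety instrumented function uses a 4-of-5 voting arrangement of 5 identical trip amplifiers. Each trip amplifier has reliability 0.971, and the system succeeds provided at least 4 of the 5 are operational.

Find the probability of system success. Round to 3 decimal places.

R = Σ_{i=4}^{5} C(5,i) p^i (1−p)^{5−i} with p = 0.971
C(5,4)·0.971^4·0.029^1 = 0.12890
C(5,5)·0.971^5·0.029^0 = 0.86317
Sum = 0.992

0.992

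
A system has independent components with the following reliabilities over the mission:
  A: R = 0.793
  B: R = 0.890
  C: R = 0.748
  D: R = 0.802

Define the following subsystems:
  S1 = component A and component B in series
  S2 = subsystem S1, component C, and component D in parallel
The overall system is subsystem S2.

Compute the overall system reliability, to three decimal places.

Series (A and B): 0.79300 × 0.89000 = 0.70577
Parallel ([0.70577], C, and D): 1 − (1 − 0.70577)(1 − 0.74800)(1 − 0.80200) = 0.985

0.985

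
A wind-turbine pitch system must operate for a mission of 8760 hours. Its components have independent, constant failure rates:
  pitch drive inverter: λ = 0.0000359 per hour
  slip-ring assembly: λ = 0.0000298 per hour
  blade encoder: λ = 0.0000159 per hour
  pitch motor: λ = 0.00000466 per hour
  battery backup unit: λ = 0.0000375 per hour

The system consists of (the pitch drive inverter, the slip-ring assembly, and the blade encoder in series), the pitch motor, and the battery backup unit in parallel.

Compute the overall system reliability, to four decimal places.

0.9943

R(pitch drive inverter) = exp(−0.0000359 × 8760) = 0.730166
R(slip-ring assembly) = exp(−0.0000298 × 8760) = 0.770244
R(blade encoder) = exp(−0.0000159 × 8760) = 0.869981
R(pitch motor) = exp(−0.00000466 × 8760) = 0.960000
R(battery backup unit) = exp(−0.0000375 × 8760) = 0.720003
Series (pitch drive inverter, slip-ring assembly, and blade encoder): 0.730166 × 0.770244 × 0.869981 = 0.489283
Parallel ([0.489283], pitch motor, and battery backup unit): 1 − (1 − 0.489283)(1 − 0.960000)(1 − 0.720003) = 0.9943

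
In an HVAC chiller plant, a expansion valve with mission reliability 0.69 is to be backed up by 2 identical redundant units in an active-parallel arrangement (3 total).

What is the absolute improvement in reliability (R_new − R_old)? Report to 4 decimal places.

R_before = 0.69
R_after = 1 − (1 − 0.69)^3 = 0.9702
ΔR = 0.9702 − 0.69 = 0.2802

0.2802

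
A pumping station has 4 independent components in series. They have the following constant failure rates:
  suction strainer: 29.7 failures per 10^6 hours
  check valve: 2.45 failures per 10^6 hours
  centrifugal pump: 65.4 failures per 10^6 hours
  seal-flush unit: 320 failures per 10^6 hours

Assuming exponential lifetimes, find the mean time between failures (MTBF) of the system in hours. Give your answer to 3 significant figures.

2390

Series of exponential components: λ_sys = Σ λ_i
λ_sys = 0.0000297 + 0.00000245 + 0.0000654 + 0.000320 = 4.1755e-04 /h
MTBF = 1 / λ_sys = 2390 h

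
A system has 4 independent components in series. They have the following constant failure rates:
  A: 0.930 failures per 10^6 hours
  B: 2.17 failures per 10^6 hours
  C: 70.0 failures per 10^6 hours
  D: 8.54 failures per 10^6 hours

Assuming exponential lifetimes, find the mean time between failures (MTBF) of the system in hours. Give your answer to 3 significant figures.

12200

Series of exponential components: λ_sys = Σ λ_i
λ_sys = 0.000000930 + 0.00000217 + 0.0000700 + 0.00000854 = 8.1640e-05 /h
MTBF = 1 / λ_sys = 12200 h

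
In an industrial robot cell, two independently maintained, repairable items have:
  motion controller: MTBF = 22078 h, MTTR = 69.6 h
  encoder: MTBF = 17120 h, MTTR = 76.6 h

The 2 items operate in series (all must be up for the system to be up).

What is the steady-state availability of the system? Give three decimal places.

0.992

A(motion controller) = MTBF/(MTBF+MTTR) = 22078/(22078+69.6) = 0.996857
A(encoder) = MTBF/(MTBF+MTTR) = 17120/(17120+76.6) = 0.995546
Series availability: 0.996857 × 0.995546 = 0.992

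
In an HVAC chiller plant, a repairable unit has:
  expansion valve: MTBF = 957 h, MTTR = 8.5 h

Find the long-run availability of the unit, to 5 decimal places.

A(expansion valve) = MTBF/(MTBF+MTTR) = 957/(957+8.5) = 0.99120

0.99120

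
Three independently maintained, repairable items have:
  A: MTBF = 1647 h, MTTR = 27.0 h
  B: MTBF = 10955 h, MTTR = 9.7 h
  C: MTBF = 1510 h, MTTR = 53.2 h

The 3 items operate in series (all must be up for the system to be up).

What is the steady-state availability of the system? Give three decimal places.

A(A) = MTBF/(MTBF+MTTR) = 1647/(1647+27.0) = 0.983871
A(B) = MTBF/(MTBF+MTTR) = 10955/(10955+9.7) = 0.999115
A(C) = MTBF/(MTBF+MTTR) = 1510/(1510+53.2) = 0.965967
Series availability: 0.983871 × 0.999115 × 0.965967 = 0.950

0.950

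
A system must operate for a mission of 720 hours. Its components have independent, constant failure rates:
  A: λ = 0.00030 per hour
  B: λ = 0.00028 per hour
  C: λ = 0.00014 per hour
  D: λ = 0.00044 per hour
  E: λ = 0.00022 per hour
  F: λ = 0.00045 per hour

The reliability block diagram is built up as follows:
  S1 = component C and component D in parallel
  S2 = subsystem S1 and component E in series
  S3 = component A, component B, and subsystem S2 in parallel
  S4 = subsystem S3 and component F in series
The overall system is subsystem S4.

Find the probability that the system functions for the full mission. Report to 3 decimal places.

R(A) = exp(−0.00030 × 720) = 0.80574
R(B) = exp(−0.00028 × 720) = 0.81742
R(C) = exp(−0.00014 × 720) = 0.90411
R(D) = exp(−0.00044 × 720) = 0.72848
R(E) = exp(−0.00022 × 720) = 0.85351
R(F) = exp(−0.00045 × 720) = 0.72325
Parallel (C and D): 1 − (1 − 0.90411)(1 − 0.72848) = 0.97396
Series ([0.97396] and E): 0.97396 × 0.85351 = 0.83128
Parallel (A, B, and [0.83128]): 1 − (1 − 0.80574)(1 − 0.81742)(1 − 0.83128) = 0.99402
Series ([0.99402] and F): 0.99402 × 0.72325 = 0.719

0.719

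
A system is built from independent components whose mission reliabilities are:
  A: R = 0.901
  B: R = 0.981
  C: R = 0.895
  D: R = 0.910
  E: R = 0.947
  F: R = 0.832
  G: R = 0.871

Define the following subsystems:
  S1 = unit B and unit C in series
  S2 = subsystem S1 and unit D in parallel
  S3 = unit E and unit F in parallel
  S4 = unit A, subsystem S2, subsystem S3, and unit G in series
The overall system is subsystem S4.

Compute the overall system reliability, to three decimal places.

Series (B and C): 0.98100 × 0.89500 = 0.87800
Parallel ([0.87800] and D): 1 − (1 − 0.87800)(1 − 0.91000) = 0.98902
Parallel (E and F): 1 − (1 − 0.94700)(1 − 0.83200) = 0.99110
Series (A, [0.98902], [0.99110], and G): 0.90100 × 0.98902 × 0.99110 × 0.87100 = 0.769

0.769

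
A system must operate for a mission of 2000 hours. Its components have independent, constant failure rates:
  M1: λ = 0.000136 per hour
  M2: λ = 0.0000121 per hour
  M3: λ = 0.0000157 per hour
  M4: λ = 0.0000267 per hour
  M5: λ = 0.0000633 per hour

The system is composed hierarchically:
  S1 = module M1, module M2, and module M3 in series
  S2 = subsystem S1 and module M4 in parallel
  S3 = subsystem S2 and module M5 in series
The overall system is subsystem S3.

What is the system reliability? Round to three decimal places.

R(M1) = exp(−0.000136 × 2000) = 0.76185
R(M2) = exp(−0.0000121 × 2000) = 0.97609
R(M3) = exp(−0.0000157 × 2000) = 0.96909
R(M4) = exp(−0.0000267 × 2000) = 0.94800
R(M5) = exp(−0.0000633 × 2000) = 0.88109
Series (M1, M2, and M3): 0.76185 × 0.97609 × 0.96909 = 0.72065
Parallel ([0.72065] and M4): 1 − (1 − 0.72065)(1 − 0.94800) = 0.98547
Series ([0.98547] and M5): 0.98547 × 0.88109 = 0.868

0.868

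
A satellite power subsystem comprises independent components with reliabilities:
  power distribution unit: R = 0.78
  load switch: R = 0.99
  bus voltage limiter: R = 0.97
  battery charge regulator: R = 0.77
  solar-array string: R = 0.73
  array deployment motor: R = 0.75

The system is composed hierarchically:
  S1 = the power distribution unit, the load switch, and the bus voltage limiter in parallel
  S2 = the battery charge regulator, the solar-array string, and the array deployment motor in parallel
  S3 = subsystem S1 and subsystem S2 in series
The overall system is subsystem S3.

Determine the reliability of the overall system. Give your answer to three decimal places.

0.984

Parallel (power distribution unit, load switch, and bus voltage limiter): 1 − (1 − 0.78000)(1 − 0.99000)(1 − 0.97000) = 0.99993
Parallel (battery charge regulator, solar-array string, and array deployment motor): 1 − (1 − 0.77000)(1 − 0.73000)(1 − 0.75000) = 0.98448
Series ([0.99993] and [0.98448]): 0.99993 × 0.98448 = 0.984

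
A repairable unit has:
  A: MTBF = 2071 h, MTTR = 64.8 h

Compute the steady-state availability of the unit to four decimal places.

A(A) = MTBF/(MTBF+MTTR) = 2071/(2071+64.8) = 0.9697

0.9697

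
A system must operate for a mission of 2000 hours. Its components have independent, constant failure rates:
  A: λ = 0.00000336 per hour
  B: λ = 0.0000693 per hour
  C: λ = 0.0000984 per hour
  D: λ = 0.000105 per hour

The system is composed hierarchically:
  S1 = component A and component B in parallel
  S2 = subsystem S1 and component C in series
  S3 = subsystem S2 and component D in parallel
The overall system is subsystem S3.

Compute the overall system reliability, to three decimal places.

R(A) = exp(−0.00000336 × 2000) = 0.99330
R(B) = exp(−0.0000693 × 2000) = 0.87058
R(C) = exp(−0.0000984 × 2000) = 0.82135
R(D) = exp(−0.000105 × 2000) = 0.81058
Parallel (A and B): 1 − (1 − 0.99330)(1 − 0.87058) = 0.99913
Series ([0.99913] and C): 0.99913 × 0.82135 = 0.82064
Parallel ([0.82064] and D): 1 − (1 − 0.82064)(1 − 0.81058) = 0.966

0.966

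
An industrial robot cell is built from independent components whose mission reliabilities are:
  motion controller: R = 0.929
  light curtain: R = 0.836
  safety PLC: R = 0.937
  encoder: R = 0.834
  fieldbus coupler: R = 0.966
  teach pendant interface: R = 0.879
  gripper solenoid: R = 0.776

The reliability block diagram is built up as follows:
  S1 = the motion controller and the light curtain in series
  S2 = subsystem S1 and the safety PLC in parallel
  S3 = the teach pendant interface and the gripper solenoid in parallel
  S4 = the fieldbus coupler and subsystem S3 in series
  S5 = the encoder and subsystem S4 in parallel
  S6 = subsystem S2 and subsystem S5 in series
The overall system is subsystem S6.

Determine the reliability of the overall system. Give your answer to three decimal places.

Series (motion controller and light curtain): 0.92900 × 0.83600 = 0.77664
Parallel ([0.77664] and safety PLC): 1 − (1 − 0.77664)(1 − 0.93700) = 0.98593
Parallel (teach pendant interface and gripper solenoid): 1 − (1 − 0.87900)(1 − 0.77600) = 0.97290
Series (fieldbus coupler and [0.97290]): 0.96600 × 0.97290 = 0.93982
Parallel (encoder and [0.93982]): 1 − (1 − 0.83400)(1 − 0.93982) = 0.99001
Series ([0.98593] and [0.99001]): 0.98593 × 0.99001 = 0.976

0.976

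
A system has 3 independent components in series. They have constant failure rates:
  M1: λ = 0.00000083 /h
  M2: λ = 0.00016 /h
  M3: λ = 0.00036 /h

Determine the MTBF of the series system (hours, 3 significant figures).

Series of exponential components: λ_sys = Σ λ_i
λ_sys = 0.00000083 + 0.00016 + 0.00036 = 5.2083e-04 /h
MTBF = 1 / λ_sys = 1920 h

1920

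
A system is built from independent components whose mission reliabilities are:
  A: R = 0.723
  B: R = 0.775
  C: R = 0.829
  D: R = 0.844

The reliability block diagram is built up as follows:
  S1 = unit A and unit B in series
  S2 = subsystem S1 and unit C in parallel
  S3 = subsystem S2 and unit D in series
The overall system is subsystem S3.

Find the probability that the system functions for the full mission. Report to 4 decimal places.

0.7805

Series (A and B): 0.723000 × 0.775000 = 0.560325
Parallel ([0.560325] and C): 1 − (1 − 0.560325)(1 − 0.829000) = 0.924816
Series ([0.924816] and D): 0.924816 × 0.844000 = 0.7805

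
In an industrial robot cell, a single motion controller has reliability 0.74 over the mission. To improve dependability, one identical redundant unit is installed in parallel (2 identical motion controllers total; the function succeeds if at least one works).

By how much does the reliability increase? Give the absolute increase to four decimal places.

0.1924

R_before = 0.74
R_after = 1 − (1 − 0.74)^2 = 0.9324
ΔR = 0.9324 − 0.74 = 0.1924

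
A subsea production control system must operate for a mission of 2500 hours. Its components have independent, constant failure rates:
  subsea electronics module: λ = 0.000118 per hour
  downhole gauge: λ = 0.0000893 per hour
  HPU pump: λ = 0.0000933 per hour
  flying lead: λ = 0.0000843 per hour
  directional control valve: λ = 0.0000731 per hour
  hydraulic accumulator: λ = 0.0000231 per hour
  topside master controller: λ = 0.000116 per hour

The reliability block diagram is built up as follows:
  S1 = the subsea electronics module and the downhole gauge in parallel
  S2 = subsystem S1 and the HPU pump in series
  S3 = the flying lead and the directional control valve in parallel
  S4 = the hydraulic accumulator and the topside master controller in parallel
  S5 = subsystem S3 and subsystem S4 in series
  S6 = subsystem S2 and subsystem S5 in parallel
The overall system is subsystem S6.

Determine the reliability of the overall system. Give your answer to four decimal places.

0.9887

R(subsea electronics module) = exp(−0.000118 × 2500) = 0.744532
R(downhole gauge) = exp(−0.0000893 × 2500) = 0.799915
R(HPU pump) = exp(−0.0000933 × 2500) = 0.791956
R(flying lead) = exp(−0.0000843 × 2500) = 0.809977
R(directional control valve) = exp(−0.0000731 × 2500) = 0.832976
R(hydraulic accumulator) = exp(−0.0000231 × 2500) = 0.943886
R(topside master controller) = exp(−0.000116 × 2500) = 0.748264
Parallel (subsea electronics module and downhole gauge): 1 − (1 − 0.744532)(1 − 0.799915) = 0.948885
Series ([0.948885] and HPU pump): 0.948885 × 0.791956 = 0.751475
Parallel (flying lead and directional control valve): 1 − (1 − 0.809977)(1 − 0.832976) = 0.968262
Parallel (hydraulic accumulator and topside master controller): 1 − (1 − 0.943886)(1 − 0.748264) = 0.985874
Series ([0.968262] and [0.985874]): 0.968262 × 0.985874 = 0.954584
Parallel ([0.751475] and [0.954584]): 1 − (1 − 0.751475)(1 − 0.954584) = 0.9887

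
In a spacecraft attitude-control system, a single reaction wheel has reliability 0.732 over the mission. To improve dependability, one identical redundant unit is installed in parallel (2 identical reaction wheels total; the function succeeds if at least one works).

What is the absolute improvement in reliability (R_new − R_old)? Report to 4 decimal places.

0.1962

R_before = 0.732
R_after = 1 − (1 − 0.732)^2 = 0.9282
ΔR = 0.9282 − 0.732 = 0.1962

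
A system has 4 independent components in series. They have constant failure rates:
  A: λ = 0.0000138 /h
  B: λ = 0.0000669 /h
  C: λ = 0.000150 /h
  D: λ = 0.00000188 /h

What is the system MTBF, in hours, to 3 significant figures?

4300

Series of exponential components: λ_sys = Σ λ_i
λ_sys = 0.0000138 + 0.0000669 + 0.000150 + 0.00000188 = 2.3258e-04 /h
MTBF = 1 / λ_sys = 4300 h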